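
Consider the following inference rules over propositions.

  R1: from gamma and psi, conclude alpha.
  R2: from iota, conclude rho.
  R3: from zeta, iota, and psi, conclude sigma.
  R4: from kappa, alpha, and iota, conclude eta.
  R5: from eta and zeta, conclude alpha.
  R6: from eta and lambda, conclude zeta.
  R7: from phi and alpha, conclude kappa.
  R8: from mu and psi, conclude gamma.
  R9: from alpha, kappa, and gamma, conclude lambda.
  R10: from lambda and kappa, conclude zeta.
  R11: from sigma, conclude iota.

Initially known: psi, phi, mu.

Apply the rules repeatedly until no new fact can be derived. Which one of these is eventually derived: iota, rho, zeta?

zeta

mu and psi hold, so gamma follows (R8).
gamma and psi hold, so alpha follows (R1).
phi and alpha hold, so kappa follows (R7).
alpha, kappa, and gamma hold, so lambda follows (R9).
From lambda and kappa, R10 gives zeta.
iota would need sigma (R11), but sigma is never established. rho would need iota (R2), but iota is never established.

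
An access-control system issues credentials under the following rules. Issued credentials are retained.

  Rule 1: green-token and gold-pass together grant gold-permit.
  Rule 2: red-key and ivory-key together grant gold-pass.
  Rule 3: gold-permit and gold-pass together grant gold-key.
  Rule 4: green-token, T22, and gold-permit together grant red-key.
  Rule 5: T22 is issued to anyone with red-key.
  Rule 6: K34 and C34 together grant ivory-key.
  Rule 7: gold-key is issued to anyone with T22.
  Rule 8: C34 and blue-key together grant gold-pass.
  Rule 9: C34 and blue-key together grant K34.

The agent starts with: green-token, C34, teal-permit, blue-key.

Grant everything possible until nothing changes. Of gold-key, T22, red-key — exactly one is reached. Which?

gold-key

Holding C34 and blue-key grants gold-pass (Rule 8).
Holding green-token and gold-pass grants gold-permit (Rule 1).
Holding gold-permit and gold-pass grants gold-key (Rule 3).
T22 would need red-key (Rule 5), but red-key is never granted. red-key would need green-token, T22, and gold-permit (Rule 4), but T22 is never granted.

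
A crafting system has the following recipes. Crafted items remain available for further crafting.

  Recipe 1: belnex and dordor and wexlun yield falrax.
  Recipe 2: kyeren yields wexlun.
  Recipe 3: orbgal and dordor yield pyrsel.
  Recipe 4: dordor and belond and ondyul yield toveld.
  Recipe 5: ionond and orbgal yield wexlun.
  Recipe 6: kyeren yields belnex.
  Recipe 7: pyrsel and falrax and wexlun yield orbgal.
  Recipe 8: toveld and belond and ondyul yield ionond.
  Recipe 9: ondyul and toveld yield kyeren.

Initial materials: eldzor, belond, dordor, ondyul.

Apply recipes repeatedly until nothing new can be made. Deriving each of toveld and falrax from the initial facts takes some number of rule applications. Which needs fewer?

toveld: dordor and belond and ondyul → toveld (Recipe 4). [1 rule application]
falrax: Using Recipe 4, dordor, belond, and ondyul make toveld. ondyul and toveld → kyeren (Recipe 9). Using Recipe 6, kyeren makes belnex. Using Recipe 2, kyeren makes wexlun. belnex and dordor and wexlun → falrax (Recipe 1). [5 rule applications]
toveld needs fewer.

toveld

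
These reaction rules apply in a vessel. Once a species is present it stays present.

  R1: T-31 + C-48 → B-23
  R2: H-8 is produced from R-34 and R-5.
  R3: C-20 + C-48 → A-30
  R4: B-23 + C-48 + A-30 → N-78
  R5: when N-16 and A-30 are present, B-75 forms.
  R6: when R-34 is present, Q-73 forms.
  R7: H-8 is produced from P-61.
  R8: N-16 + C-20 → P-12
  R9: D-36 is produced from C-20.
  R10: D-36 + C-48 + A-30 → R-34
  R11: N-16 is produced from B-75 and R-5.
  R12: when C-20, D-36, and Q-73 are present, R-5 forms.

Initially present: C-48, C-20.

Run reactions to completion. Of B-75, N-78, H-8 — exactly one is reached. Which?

H-8

C-20 and C-48 present → A-30 forms (R3).
C-20 present → D-36 forms (R9).
D-36, C-48, and A-30 present → R-34 forms (R10).
R-34 present → Q-73 forms (R6).
C-20, D-36, and Q-73 present → R-5 forms (R12).
R-34 and R-5 present → H-8 forms (R2).
B-75 would need N-16 and A-30 (R5), but N-16 never forms. N-78 would need B-23, C-48, and A-30 (R4), but B-23 never forms.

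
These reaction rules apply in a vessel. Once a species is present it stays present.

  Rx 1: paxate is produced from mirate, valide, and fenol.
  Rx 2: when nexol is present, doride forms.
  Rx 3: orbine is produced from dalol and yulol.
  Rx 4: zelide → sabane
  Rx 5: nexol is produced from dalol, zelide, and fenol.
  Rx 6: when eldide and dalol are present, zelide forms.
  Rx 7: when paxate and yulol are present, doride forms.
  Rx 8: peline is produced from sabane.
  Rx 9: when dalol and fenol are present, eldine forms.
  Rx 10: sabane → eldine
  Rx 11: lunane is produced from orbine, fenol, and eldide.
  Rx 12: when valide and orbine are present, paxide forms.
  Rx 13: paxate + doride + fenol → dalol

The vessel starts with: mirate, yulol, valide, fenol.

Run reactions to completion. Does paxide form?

mirate, valide, and fenol present → paxate forms (Rx 1).
paxate and yulol present → doride forms (Rx 7).
paxate, doride, and fenol present → dalol forms (Rx 13).
dalol and yulol present → orbine forms (Rx 3).
valide and orbine present → paxide forms (Rx 12).

Yes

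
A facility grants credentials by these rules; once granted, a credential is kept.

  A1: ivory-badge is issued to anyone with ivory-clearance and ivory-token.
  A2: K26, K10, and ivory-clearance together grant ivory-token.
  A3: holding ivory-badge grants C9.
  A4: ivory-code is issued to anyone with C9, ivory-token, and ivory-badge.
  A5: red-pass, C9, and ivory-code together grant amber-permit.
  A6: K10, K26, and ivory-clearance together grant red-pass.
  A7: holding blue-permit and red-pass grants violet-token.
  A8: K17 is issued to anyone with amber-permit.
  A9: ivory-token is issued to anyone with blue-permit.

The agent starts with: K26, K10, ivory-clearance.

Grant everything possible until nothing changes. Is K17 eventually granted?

Yes

Holding K10, K26, and ivory-clearance grants red-pass (A6).
Holding K26, K10, and ivory-clearance grants ivory-token (A2).
Holding ivory-clearance and ivory-token grants ivory-badge (A1).
Holding ivory-badge grants C9 (A3).
Holding C9, ivory-token, and ivory-badge grants ivory-code (A4).
Holding red-pass, C9, and ivory-code grants amber-permit (A5).
Holding amber-permit grants K17 (A8).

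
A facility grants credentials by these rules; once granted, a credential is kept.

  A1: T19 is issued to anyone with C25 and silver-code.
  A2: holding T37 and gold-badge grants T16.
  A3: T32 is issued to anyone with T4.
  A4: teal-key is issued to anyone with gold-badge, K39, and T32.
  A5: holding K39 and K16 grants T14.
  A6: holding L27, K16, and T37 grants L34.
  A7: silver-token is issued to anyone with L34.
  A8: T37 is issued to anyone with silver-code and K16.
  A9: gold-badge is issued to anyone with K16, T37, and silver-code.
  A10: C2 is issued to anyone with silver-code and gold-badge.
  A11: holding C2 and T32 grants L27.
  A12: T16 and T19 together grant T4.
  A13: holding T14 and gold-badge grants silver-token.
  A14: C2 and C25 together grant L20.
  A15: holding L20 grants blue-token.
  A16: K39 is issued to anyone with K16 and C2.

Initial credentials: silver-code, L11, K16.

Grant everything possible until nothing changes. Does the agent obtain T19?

No

T19 would need C25 and silver-code (A1), but C25 is never granted.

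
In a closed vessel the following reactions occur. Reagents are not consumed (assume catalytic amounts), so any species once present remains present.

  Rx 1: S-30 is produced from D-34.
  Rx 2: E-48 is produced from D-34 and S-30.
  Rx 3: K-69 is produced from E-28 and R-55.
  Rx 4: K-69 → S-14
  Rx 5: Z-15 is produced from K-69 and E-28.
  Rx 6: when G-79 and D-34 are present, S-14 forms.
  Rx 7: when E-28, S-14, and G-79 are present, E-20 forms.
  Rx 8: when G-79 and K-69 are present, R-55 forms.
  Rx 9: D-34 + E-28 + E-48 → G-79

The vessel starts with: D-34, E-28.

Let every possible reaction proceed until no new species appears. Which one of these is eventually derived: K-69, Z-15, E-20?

D-34 present → S-30 forms (Rx 1).
D-34 and S-30 present → E-48 forms (Rx 2).
D-34, E-28, and E-48 present → G-79 forms (Rx 9).
G-79 and D-34 present → S-14 forms (Rx 6).
E-28, S-14, and G-79 present → E-20 forms (Rx 7).
K-69 would need E-28 and R-55 (Rx 3), but R-55 never forms. Z-15 would need K-69 and E-28 (Rx 5), but K-69 never forms.

E-20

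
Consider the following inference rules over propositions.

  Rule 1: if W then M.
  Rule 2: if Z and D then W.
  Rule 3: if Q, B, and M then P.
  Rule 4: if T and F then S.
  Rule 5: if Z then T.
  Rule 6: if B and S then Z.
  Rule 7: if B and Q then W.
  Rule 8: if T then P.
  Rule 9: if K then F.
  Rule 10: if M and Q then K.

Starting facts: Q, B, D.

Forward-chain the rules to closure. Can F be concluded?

Yes

B and Q hold, so W follows (Rule 7).
W holds, so M follows (Rule 1).
M and Q hold, so K follows (Rule 10).
K holds, so F follows (Rule 9).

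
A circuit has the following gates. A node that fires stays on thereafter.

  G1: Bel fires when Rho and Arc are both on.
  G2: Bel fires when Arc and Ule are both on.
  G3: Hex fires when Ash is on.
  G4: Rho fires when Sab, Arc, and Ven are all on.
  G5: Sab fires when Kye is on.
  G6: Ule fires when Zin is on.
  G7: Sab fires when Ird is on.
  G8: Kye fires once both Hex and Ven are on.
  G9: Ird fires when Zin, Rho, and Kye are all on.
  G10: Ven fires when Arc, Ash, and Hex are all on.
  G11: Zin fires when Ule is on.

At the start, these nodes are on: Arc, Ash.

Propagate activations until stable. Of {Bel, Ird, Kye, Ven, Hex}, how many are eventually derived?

4

Ash is on, so Hex fires (G3).
G10: Arc, Ash, and Hex on → Ven on.
G8: Hex and Ven on → Kye on.
G5: Kye on → Sab on.
G4: Sab, Arc, and Ven on → Rho on.
Rho and Arc are on, so Bel fires (G1).
Bel: reached.
Ird would need Zin, Rho, and Kye (G9), but Zin never turns on.
Kye: reached.
Ven: reached.
Hex: reached.
Reached: Bel, Kye, Ven, and Hex — 4 of the 5.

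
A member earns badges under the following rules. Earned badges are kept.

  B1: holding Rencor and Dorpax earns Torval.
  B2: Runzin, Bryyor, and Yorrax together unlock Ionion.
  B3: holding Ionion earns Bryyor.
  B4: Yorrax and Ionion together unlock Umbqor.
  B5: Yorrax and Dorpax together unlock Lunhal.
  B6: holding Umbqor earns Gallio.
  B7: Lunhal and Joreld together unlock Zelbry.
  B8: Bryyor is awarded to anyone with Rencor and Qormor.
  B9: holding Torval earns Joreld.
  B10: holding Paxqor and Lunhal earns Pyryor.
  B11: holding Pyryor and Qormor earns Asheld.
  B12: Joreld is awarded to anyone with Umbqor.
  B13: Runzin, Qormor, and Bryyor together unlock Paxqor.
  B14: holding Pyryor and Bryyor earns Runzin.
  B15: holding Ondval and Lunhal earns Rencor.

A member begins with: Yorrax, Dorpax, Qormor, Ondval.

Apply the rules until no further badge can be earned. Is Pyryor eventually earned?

No

Pyryor would need Paxqor and Lunhal (B10), but Paxqor is never earned.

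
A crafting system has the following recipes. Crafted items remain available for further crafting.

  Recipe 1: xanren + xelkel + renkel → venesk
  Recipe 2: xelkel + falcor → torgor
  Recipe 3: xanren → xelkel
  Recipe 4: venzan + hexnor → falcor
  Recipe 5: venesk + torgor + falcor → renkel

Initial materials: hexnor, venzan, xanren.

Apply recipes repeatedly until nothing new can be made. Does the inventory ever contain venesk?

No

venesk would need xanren, xelkel, and renkel (Recipe 1), but renkel is never obtained.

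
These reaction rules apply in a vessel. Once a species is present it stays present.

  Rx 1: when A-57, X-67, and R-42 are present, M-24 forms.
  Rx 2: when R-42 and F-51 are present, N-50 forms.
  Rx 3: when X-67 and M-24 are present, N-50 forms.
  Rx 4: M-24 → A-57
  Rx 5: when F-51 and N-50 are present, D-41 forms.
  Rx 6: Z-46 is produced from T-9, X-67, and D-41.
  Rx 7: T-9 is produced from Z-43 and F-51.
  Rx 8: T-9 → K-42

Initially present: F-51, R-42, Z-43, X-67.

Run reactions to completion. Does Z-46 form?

R-42 and F-51 present → N-50 forms (Rx 2).
Z-43 and F-51 present → T-9 forms (Rx 7).
F-51 and N-50 present → D-41 forms (Rx 5).
T-9, X-67, and D-41 present → Z-46 forms (Rx 6).

Yes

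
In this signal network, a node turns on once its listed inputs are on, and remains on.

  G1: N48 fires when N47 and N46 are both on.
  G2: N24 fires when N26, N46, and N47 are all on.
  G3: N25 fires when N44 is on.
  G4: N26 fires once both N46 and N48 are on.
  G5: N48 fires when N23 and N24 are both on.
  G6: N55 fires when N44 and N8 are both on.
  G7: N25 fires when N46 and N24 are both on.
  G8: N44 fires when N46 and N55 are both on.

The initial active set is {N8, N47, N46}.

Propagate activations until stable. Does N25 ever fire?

N47 and N46 are on, so N48 fires (G1).
G4: N46 and N48 on → N26 on.
N26, N46, and N47 are on, so N24 fires (G2).
G7: N46 and N24 on → N25 on.

Yes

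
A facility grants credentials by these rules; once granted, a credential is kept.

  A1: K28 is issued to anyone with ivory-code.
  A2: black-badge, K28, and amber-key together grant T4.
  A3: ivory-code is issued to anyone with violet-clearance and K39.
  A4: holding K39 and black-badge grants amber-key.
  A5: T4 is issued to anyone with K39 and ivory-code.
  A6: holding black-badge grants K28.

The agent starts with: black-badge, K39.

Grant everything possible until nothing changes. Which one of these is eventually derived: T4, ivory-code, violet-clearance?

T4

Holding K39 and black-badge grants amber-key (A4).
Holding black-badge grants K28 (A6).
Holding black-badge, K28, and amber-key grants T4 (A2).
No rule produces violet-clearance, and it is not given. ivory-code would need violet-clearance and K39 (A3), but violet-clearance is never granted.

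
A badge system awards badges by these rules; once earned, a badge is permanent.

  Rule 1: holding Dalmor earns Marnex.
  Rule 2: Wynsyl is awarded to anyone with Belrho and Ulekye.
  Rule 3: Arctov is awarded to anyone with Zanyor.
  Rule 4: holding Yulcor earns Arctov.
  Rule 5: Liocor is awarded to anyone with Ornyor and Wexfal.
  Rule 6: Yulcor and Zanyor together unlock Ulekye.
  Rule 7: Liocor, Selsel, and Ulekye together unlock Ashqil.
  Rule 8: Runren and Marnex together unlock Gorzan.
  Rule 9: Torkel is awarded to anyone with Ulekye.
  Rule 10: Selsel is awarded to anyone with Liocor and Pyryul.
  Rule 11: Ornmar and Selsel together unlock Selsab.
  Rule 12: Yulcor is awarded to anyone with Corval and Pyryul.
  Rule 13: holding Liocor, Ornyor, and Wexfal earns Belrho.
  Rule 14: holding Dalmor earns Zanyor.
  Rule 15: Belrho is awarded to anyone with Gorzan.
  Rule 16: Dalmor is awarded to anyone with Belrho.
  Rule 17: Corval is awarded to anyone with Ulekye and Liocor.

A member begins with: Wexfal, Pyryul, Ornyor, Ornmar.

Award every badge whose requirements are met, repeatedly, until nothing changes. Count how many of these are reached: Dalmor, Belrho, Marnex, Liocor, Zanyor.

5

With Ornyor and Wexfal, Liocor is earned (Rule 5).
With Liocor, Ornyor, and Wexfal, Belrho is earned (Rule 13).
With Belrho, Dalmor is earned (Rule 16).
With Dalmor, Marnex is earned (Rule 1).
With Dalmor, Zanyor is earned (Rule 14).
Dalmor: reached.
Belrho: reached.
Marnex: reached.
Liocor: reached.
Zanyor: reached.
All 5 are reached.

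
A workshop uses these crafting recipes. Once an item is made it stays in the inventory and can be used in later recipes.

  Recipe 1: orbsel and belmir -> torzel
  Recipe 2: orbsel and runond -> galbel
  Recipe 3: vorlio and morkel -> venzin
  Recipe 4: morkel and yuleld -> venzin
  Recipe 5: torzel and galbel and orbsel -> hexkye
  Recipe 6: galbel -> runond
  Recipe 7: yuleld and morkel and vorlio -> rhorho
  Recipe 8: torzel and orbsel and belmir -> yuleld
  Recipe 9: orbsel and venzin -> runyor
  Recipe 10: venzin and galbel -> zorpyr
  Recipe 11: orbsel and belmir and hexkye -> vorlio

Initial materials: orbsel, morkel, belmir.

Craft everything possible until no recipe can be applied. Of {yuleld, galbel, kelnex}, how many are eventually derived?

1

orbsel and belmir -> torzel (Recipe 1).
Using Recipe 8, torzel, orbsel, and belmir make yuleld.
yuleld: reached.
galbel would need orbsel and runond (Recipe 2), but runond is never obtained.
No rule produces kelnex, and it is not given.
Reached: yuleld — 1 of the 3.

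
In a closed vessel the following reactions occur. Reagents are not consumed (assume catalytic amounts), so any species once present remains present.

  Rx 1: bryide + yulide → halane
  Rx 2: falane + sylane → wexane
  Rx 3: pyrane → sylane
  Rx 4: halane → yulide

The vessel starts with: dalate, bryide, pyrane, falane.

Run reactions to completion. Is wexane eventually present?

pyrane present → sylane forms (Rx 3).
falane and sylane present → wexane forms (Rx 2).

Yes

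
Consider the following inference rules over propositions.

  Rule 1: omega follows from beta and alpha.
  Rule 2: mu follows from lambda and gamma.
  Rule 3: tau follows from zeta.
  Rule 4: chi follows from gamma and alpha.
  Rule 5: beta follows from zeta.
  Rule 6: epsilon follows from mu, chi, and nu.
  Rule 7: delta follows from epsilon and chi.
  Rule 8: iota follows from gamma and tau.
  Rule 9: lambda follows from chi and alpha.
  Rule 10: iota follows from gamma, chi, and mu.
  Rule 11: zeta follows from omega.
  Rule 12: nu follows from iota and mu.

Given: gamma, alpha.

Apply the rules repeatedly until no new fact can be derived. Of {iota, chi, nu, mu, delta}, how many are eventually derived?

5

gamma and alpha hold, so chi follows (Rule 4).
From chi and alpha, Rule 9 gives lambda.
From lambda and gamma, Rule 2 gives mu.
gamma, chi, and mu hold, so iota follows (Rule 10).
From iota and mu, Rule 12 gives nu.
mu, chi, and nu hold, so epsilon follows (Rule 6).
From epsilon and chi, Rule 7 gives delta.
iota: reached.
chi: reached.
nu: reached.
mu: reached.
delta: reached.
All 5 are reached.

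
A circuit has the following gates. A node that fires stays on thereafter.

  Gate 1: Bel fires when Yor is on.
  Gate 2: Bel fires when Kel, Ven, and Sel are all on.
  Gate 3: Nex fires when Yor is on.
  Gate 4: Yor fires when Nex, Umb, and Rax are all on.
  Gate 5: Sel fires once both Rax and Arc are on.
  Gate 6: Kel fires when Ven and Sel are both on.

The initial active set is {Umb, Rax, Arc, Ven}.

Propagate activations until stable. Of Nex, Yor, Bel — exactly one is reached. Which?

Rax and Arc are on, so Sel fires (Gate 5).
Gate 6: Ven and Sel on → Kel on.
Gate 2: Kel, Ven, and Sel on → Bel on.
Nex would need Yor (Gate 3), but Yor never turns on. Yor would need Nex, Umb, and Rax (Gate 4), but Nex never turns on.

Bel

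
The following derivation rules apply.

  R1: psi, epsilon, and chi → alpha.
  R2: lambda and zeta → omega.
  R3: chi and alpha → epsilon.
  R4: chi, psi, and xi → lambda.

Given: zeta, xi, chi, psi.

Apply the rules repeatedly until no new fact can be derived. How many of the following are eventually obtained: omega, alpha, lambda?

2

From chi, psi, and xi, R4 gives lambda.
From lambda and zeta, R2 gives omega.
omega: reached.
alpha would need psi, epsilon, and chi (R1), but epsilon is never established.
lambda: reached.
Reached: omega and lambda — 2 of the 3.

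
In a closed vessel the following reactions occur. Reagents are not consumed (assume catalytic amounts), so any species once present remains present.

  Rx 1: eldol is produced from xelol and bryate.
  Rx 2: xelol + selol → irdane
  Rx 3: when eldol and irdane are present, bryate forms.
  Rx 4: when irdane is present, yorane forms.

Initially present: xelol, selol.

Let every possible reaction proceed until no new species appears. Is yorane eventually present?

xelol and selol present → irdane forms (Rx 2).
irdane present → yorane forms (Rx 4).

Yes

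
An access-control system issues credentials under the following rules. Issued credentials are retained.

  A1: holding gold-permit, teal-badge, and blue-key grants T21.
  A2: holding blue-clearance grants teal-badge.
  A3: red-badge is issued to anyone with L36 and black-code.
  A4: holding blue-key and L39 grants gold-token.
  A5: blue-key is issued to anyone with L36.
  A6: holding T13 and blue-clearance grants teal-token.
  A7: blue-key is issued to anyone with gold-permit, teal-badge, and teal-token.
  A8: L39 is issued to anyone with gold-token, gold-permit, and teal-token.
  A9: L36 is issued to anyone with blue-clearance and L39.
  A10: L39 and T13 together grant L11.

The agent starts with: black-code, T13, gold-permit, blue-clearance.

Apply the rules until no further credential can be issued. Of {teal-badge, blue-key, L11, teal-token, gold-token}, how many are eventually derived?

3

Holding T13 and blue-clearance grants teal-token (A6).
Holding blue-clearance grants teal-badge (A2).
Holding gold-permit, teal-badge, and teal-token grants blue-key (A7).
teal-badge: reached.
blue-key: reached.
L11 would need L39 and T13 (A10), but L39 is never granted.
teal-token: reached.
gold-token would need blue-key and L39 (A4), but L39 is never granted.
Reached: teal-badge, blue-key, and teal-token — 3 of the 5.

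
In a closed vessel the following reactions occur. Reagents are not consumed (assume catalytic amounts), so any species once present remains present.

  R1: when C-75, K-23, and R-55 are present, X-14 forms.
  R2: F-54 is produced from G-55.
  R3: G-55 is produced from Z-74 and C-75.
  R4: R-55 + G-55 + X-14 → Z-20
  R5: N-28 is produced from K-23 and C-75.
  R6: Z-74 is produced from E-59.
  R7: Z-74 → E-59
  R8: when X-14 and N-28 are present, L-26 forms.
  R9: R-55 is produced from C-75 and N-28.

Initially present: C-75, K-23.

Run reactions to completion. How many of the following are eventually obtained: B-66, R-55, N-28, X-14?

3

K-23 and C-75 present → N-28 forms (R5).
C-75 and N-28 present → R-55 forms (R9).
C-75, K-23, and R-55 present → X-14 forms (R1).
No rule produces B-66, and it is not given.
R-55: reached.
N-28: reached.
X-14: reached.
Reached: R-55, N-28, and X-14 — 3 of the 4.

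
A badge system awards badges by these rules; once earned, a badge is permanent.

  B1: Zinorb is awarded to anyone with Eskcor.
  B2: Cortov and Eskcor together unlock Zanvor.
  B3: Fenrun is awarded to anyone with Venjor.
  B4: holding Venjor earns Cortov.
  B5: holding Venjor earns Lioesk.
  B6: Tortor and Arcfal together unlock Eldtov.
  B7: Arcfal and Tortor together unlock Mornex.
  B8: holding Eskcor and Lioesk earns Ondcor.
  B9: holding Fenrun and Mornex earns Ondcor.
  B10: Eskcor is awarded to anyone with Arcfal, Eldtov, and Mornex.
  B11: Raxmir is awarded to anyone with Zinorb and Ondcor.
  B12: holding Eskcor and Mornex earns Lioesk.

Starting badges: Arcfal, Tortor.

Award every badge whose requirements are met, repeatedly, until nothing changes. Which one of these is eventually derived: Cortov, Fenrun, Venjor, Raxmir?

Raxmir

With Tortor and Arcfal, Eldtov is earned (B6).
With Arcfal and Tortor, Mornex is earned (B7).
With Arcfal, Eldtov, and Mornex, Eskcor is earned (B10).
With Eskcor and Mornex, Lioesk is earned (B12).
With Eskcor, Zinorb is earned (B1).
With Eskcor and Lioesk, Ondcor is earned (B8).
With Zinorb and Ondcor, Raxmir is earned (B11).
Fenrun would need Venjor (B3), but Venjor is never earned. No rule produces Venjor, and it is not given. Cortov would need Venjor (B4), but Venjor is never earned.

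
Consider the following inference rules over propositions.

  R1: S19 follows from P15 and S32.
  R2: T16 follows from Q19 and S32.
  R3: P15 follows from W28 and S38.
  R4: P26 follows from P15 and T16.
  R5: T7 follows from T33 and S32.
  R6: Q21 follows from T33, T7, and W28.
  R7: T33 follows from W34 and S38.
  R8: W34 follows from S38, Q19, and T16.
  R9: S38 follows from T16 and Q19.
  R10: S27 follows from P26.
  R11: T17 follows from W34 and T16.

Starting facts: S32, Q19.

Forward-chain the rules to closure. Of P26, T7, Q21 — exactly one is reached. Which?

From Q19 and S32, R2 gives T16.
T16 and Q19 hold, so S38 follows (R9).
From S38, Q19, and T16, R8 gives W34.
W34 and S38 hold, so T33 follows (R7).
T33 and S32 hold, so T7 follows (R5).
P26 would need P15 and T16 (R4), but P15 is never established. Q21 would need T33, T7, and W28 (R6), but W28 is never established.

T7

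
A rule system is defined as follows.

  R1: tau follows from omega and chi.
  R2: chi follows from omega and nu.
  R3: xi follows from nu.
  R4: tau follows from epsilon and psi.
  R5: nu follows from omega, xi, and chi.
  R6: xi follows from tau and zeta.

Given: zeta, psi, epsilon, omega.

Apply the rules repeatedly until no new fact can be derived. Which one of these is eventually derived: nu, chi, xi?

From epsilon and psi, R4 gives tau.
From tau and zeta, R6 gives xi.
chi would need omega and nu (R2), but nu is never established. nu would need omega, xi, and chi (R5), but chi is never established.

xi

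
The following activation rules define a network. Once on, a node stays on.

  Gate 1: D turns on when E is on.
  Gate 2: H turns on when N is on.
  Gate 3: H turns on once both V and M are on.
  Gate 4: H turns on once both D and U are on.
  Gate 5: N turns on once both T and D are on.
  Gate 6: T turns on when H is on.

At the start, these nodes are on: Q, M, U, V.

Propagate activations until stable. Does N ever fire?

N would need T and D (Gate 5), but D never turns on.

No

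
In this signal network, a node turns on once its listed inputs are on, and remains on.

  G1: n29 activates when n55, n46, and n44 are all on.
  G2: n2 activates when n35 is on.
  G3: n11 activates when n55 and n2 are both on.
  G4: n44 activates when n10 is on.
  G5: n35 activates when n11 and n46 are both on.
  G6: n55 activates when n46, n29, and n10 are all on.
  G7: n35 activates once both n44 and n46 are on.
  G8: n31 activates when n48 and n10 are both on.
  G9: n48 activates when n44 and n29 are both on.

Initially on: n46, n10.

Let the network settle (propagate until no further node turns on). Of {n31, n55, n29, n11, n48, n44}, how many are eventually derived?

1

n10 is on, so n44 activates (G4).
n31 would need n48 and n10 (G8), but n48 never turns on.
n55 would need n46, n29, and n10 (G6), but n29 never turns on.
n29 would need n55, n46, and n44 (G1), but n55 never turns on.
n11 would need n55 and n2 (G3), but n55 never turns on.
n48 would need n44 and n29 (G9), but n29 never turns on.
n44: reached.
Reached: n44 — 1 of the 6.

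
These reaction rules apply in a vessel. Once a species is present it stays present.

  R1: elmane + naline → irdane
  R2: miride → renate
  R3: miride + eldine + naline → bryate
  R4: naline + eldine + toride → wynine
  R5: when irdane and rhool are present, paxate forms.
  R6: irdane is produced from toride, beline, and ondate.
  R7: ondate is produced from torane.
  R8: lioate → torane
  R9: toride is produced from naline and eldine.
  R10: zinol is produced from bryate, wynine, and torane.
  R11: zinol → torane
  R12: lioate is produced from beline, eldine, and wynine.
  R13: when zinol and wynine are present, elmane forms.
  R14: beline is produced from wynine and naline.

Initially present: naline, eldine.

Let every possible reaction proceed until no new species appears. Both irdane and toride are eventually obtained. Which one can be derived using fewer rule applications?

toride: naline and eldine present → toride forms (R9). [1 rule application]
irdane: naline and eldine present → toride forms (R9). naline, eldine, and toride present → wynine forms (R4). wynine and naline present → beline forms (R14). beline, eldine, and wynine present → lioate forms (R12). lioate present → torane forms (R8). torane present → ondate forms (R7). toride, beline, and ondate present → irdane forms (R6). [7 rule applications]
toride needs fewer.

toride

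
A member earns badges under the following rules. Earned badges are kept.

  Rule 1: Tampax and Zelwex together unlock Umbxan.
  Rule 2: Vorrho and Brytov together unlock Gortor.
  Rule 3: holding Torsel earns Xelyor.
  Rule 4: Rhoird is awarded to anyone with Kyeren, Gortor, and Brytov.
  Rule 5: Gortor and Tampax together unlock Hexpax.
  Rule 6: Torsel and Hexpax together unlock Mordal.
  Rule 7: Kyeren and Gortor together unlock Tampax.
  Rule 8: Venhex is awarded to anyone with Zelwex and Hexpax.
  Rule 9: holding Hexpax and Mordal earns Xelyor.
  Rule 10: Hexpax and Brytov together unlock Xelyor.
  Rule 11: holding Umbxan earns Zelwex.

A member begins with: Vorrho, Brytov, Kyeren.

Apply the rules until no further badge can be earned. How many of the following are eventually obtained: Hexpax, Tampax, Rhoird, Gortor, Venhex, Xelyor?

5

With Vorrho and Brytov, Gortor is earned (Rule 2).
With Kyeren, Gortor, and Brytov, Rhoird is earned (Rule 4).
With Kyeren and Gortor, Tampax is earned (Rule 7).
With Gortor and Tampax, Hexpax is earned (Rule 5).
With Hexpax and Brytov, Xelyor is earned (Rule 10).
Hexpax: reached.
Tampax: reached.
Rhoird: reached.
Gortor: reached.
Venhex would need Zelwex and Hexpax (Rule 8), but Zelwex is never earned.
Xelyor: reached.
Reached: Hexpax, Tampax, Rhoird, Gortor, and Xelyor — 5 of the 6.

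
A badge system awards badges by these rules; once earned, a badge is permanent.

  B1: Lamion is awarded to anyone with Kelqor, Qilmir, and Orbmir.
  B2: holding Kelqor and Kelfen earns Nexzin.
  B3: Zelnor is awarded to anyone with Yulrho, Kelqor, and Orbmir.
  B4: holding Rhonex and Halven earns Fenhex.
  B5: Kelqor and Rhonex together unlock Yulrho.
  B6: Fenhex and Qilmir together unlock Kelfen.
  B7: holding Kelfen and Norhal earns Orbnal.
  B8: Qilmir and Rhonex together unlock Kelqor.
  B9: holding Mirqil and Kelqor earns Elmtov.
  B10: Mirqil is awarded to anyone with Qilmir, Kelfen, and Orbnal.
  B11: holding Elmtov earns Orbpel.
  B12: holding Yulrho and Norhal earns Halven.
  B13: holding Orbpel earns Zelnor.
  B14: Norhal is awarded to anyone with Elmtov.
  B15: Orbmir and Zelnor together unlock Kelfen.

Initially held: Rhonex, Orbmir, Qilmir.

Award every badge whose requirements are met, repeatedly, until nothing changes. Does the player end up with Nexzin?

Yes

With Qilmir and Rhonex, Kelqor is earned (B8).
With Kelqor and Rhonex, Yulrho is earned (B5).
With Yulrho, Kelqor, and Orbmir, Zelnor is earned (B3).
With Orbmir and Zelnor, Kelfen is earned (B15).
With Kelqor and Kelfen, Nexzin is earned (B2).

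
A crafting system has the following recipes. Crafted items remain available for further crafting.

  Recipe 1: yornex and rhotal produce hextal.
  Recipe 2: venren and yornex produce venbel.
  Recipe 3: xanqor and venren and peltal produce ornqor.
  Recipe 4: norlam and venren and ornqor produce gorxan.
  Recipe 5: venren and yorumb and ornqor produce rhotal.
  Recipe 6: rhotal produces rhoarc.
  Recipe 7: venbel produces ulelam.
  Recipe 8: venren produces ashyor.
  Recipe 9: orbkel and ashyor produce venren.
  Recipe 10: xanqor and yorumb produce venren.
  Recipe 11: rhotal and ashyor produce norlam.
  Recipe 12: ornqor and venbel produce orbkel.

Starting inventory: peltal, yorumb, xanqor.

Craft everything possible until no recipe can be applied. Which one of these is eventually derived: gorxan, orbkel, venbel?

Using Recipe 10, xanqor and yorumb make venren.
xanqor and venren and peltal → ornqor (Recipe 3).
Using Recipe 8, venren makes ashyor.
venren and yorumb and ornqor → rhotal (Recipe 5).
rhotal and ashyor → norlam (Recipe 11).
Using Recipe 4, norlam, venren, and ornqor make gorxan.
orbkel would need ornqor and venbel (Recipe 12), but venbel is never obtained. venbel would need venren and yornex (Recipe 2), but yornex is never obtained.

gorxan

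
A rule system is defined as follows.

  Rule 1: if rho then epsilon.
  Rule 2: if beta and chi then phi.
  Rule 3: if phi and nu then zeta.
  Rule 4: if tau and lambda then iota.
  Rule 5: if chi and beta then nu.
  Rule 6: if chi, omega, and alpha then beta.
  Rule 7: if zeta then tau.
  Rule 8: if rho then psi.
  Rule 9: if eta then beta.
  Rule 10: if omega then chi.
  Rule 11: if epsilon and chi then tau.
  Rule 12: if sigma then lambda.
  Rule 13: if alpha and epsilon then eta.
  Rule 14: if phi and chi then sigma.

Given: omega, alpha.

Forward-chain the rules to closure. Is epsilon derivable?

No

epsilon would need rho (Rule 1), but rho is never established.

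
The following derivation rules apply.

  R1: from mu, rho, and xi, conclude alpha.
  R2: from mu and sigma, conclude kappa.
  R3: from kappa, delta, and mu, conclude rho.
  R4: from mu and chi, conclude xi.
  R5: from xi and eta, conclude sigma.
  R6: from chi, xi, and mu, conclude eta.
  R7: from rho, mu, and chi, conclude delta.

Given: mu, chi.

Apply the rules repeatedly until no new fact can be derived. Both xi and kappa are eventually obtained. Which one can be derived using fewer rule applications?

xi: From mu and chi, R4 gives xi. [1 rule application]
kappa: mu and chi hold, so xi follows (R4). chi, xi, and mu hold, so eta follows (R6). From xi and eta, R5 gives sigma. From mu and sigma, R2 gives kappa. [4 rule applications]
xi needs fewer.

xi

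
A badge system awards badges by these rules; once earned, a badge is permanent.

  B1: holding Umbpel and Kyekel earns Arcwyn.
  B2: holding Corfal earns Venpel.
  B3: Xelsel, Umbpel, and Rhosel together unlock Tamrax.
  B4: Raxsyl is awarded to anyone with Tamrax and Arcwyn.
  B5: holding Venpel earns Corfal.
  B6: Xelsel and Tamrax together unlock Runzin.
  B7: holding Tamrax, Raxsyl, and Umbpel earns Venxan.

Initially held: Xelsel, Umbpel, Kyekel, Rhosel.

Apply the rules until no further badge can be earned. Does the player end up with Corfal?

Corfal would need Venpel (B5), but Venpel is never earned.

No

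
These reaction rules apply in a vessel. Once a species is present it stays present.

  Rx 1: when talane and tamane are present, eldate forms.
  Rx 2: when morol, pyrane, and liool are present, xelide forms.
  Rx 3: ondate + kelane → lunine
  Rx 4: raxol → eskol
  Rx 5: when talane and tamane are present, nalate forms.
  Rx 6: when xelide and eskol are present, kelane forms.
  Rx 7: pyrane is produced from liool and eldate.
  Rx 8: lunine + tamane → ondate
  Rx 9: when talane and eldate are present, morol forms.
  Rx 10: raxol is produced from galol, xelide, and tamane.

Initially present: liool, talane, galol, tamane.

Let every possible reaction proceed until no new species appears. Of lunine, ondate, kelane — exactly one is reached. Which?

kelane

talane and tamane present → eldate forms (Rx 1).
talane and eldate present → morol forms (Rx 9).
liool and eldate present → pyrane forms (Rx 7).
morol, pyrane, and liool present → xelide forms (Rx 2).
galol, xelide, and tamane present → raxol forms (Rx 10).
raxol present → eskol forms (Rx 4).
xelide and eskol present → kelane forms (Rx 6).
lunine would need ondate and kelane (Rx 3), but ondate never forms. ondate would need lunine and tamane (Rx 8), but lunine never forms.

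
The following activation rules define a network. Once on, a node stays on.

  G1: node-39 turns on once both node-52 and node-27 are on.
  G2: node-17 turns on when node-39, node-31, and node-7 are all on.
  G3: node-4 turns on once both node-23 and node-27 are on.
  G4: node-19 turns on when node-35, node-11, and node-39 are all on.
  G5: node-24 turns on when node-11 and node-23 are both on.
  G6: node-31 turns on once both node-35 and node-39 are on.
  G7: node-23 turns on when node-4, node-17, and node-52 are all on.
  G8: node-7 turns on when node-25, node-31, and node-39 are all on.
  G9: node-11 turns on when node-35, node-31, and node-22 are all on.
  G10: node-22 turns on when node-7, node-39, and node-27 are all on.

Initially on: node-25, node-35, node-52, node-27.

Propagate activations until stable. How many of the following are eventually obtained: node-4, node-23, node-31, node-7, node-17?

G1: node-52 and node-27 on → node-39 on.
G6: node-35 and node-39 on → node-31 on.
node-25, node-31, and node-39 are on, so node-7 turns on (G8).
node-39, node-31, and node-7 are on, so node-17 turns on (G2).
node-4 would need node-23 and node-27 (G3), but node-23 never turns on.
node-23 would need node-4, node-17, and node-52 (G7), but node-4 never turns on.
node-31: reached.
node-7: reached.
node-17: reached.
Reached: node-31, node-7, and node-17 — 3 of the 5.

3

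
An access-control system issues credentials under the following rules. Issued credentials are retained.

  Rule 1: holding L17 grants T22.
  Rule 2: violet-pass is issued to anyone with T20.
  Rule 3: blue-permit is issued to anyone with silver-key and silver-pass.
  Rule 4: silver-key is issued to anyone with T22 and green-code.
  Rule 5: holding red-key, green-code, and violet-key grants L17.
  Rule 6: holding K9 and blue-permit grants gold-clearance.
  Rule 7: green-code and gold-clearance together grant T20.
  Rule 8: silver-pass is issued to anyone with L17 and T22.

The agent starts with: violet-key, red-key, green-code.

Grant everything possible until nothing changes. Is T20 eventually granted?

T20 would need green-code and gold-clearance (Rule 7), but gold-clearance is never granted.

No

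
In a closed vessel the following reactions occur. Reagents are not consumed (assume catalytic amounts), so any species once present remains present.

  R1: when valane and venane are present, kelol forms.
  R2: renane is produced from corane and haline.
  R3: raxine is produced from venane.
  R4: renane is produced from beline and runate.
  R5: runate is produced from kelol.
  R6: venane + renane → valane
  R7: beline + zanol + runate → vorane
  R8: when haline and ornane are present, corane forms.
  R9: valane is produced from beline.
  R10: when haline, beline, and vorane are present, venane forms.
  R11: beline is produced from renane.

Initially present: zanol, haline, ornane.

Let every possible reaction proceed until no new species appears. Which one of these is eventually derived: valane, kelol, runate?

haline and ornane present → corane forms (R8).
corane and haline present → renane forms (R2).
renane present → beline forms (R11).
beline present → valane forms (R9).
runate would need kelol (R5), but kelol never forms. kelol would need valane and venane (R1), but venane never forms.

valane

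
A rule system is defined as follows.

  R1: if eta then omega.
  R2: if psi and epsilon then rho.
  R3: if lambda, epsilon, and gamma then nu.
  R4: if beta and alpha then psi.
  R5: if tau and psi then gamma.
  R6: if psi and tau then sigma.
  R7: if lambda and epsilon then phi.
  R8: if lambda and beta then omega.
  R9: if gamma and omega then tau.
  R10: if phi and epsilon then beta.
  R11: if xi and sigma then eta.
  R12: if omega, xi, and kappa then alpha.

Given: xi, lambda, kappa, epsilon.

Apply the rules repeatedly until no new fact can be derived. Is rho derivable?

lambda and epsilon hold, so phi follows (R7).
phi and epsilon hold, so beta follows (R10).
From lambda and beta, R8 gives omega.
From omega, xi, and kappa, R12 gives alpha.
beta and alpha hold, so psi follows (R4).
psi and epsilon hold, so rho follows (R2).

Yes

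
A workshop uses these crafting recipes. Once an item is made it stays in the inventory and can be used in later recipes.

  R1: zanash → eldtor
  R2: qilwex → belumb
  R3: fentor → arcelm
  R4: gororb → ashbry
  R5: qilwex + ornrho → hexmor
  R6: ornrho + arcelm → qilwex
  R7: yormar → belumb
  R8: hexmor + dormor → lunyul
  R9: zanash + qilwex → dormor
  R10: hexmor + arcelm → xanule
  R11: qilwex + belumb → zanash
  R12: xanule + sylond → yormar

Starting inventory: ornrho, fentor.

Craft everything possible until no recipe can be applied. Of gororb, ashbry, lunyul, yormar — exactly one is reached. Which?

lunyul

fentor → arcelm (R3).
Using R6, ornrho and arcelm make qilwex.
qilwex → belumb (R2).
qilwex + ornrho → hexmor (R5).
Using R11, qilwex and belumb make zanash.
zanash + qilwex → dormor (R9).
Using R8, hexmor and dormor make lunyul.
yormar would need xanule and sylond (R12), but sylond is never obtained. ashbry would need gororb (R4), but gororb is never obtained. No rule produces gororb, and it is not given.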